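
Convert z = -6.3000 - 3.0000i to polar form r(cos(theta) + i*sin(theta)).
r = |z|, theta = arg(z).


r = sqrt(39.69+9) = sqrt(48.69) = 6.9778
theta = atan2(-3, -6.3) = -154.5367 degrees

r = 6.9778, theta = -154.5367 degrees


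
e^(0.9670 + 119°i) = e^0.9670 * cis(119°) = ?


e^0.9670 = 2.6300
cos(119°) = -0.48481
sin(119°) = 0.87462
Real = 2.6300*(-0.48481) = -1.2751
Imag = 2.6300*0.87462 = 2.3003

-1.2751 + 2.3003i


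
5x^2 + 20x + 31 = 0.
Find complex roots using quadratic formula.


disc = 20^2 - 4*5*31 = 400 - 620 = -220
sqrt(|disc|) = sqrt(220) = 14.8324
Real part = -20/(2*5) = -2.0000
Imag part = 14.8324/(2*5) = 1.4832

-2.0000 ± 1.4832i


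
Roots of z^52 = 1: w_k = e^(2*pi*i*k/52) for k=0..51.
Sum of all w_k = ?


The sum of all 52th roots of unity is 0.
Geometric series: (1 - w^52)/(1 - w) = (1-1)/(1-w) = 0 since w^52 = 1, w ≠ 1.
Alternatively: coefficient of z^51 in z^52 - 1 is 0.

0


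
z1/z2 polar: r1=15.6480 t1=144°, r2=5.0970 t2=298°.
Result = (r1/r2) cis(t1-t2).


r = 15.6480 / 5.0970 = 3.0700
theta = 144° - 298° = -154° = 206° (mod 360)

3.0700 cis(206°)


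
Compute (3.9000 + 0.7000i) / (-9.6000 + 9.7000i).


Conjugate of z2 = -9.6000 - 9.7000i
Numerator: (3.9000 + 0.7000i)(-9.6000 - 9.7000i) = -30.6500 - 44.5500i
Denominator: (-9.6)^2 + 9.7^2 = 186.25
Result = (-30.6500 - 44.5500i)/186.25

-0.1646 - 0.2392i


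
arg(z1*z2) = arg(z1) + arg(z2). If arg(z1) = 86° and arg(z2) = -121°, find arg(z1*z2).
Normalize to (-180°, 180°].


arg(z1*z2) = 86° - 121° = -35°
Normalized to (-180°, 180°]: -35°

-35°


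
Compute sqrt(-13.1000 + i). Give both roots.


|z| = sqrt(171.61+1) = 13.1381
sqrt((|z|+a)/2) = sqrt((13.1381+(-13.1))/2) = sqrt(0.0191) = 0.1380
sqrt((|z|-a)/2) = sqrt((13.1381-(-13.1))/2) = sqrt(13.1191) = 3.6220

±(0.1380 + 3.6220i) i.e. 0.1380 + 3.6220i and -0.1380 - 3.6220i


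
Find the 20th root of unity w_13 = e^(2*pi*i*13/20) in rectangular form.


Angle = 360*13/20 = 234°
a = cos(234°) = -0.5878
b = sin(234°) = -0.8090

-0.5878 - 0.8090i


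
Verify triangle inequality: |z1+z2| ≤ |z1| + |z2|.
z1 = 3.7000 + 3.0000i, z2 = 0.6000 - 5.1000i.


|z1| = sqrt(3.7^2 + 3^2) = sqrt(22.69) = 4.7634
|z2| = sqrt(0.6^2 + (-5.1)^2) = sqrt(26.37) = 5.1352
z1+z2 = 4.3000 - 2.1000i
|z1+z2| = sqrt(22.9) = 4.7854
|z1|+|z2| = 4.7634 + 5.1352 = 9.8986

|z1+z2| = 4.7854 ≤ |z1|+|z2| = 9.8986 (verified)


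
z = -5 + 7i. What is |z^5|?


|z| = sqrt(25+49) = sqrt(74) = 8.6023
|z^5| = |z|^5 = (sqrt(74))^5 = 74^2 * sqrt(74) = 5476*sqrt(74)

|z^5| = 5476*sqrt(74) ≈ 47106.3332


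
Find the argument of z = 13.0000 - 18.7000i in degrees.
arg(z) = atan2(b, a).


Re = 13, Im = -18.7
arg = atan2(-18.7, 13) = -55.1935 degrees

arg(z) = -55.1935 degrees


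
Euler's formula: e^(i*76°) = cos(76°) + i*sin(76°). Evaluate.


cos(76°) = 0.2419
sin(76°) = 0.9703

e^(i*76°) = 0.2419 + 0.9703i


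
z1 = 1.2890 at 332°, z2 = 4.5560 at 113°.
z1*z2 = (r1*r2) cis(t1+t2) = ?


r = 1.2890 * 4.5560 = 5.8727
theta = 332° + 113° = 445° = 85° (mod 360)

5.8727 cis(85°)


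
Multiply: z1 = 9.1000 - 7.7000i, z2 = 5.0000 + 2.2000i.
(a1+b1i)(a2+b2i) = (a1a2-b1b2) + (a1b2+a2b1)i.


Real = 9.1*5 - (-7.7)*2.2 = 45.5 - (-16.94) = 62.44
Imag = 9.1*2.2 + 5*(-7.7) = 20.02 - (38.5) = -18.48

62.4400 - 18.4800i


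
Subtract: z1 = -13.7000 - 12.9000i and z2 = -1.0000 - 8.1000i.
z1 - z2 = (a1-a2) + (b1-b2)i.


Real: -13.7 + 1 = -12.7
Imag: -12.9 + 8.1 = -4.8

-12.7000 - 4.8000i


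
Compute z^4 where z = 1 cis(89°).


r^4 = 1^4 = 1
n*theta = 4*89° = 356° = 356° (mod 360)
a = 1*cos(356°) = 0.9976
b = 1*sin(356°) = -0.0698

1 cis(356°) = 0.9976 - 0.0698i


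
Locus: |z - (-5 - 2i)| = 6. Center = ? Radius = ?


|z - z0| = r is a circle with center z0 and radius r.
Center = (-5, -2), radius = 6

Circle with center (-5, -2) and radius 6


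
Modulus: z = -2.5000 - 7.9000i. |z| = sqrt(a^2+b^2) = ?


|z| = sqrt((-2.5)^2 + (-7.9)^2) = sqrt(6.25 + 62.41) = sqrt(68.66) = 8.2861

|z| = 8.2861


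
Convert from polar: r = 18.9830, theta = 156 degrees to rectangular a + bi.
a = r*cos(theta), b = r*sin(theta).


a = 18.9830*cos(156°) = 18.9830*(-0.913545) = -17.3418
b = 18.9830*sin(156°) = 18.9830*0.40674 = 7.7211

-17.3418 + 7.7211i


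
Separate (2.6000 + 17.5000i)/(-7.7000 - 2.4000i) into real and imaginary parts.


Multiply by conjugate: (2.6000 + 17.5000i)(-7.7000 + 2.4000i) / ((-7.7)^2 + (-2.4)^2)
Numerator real = 2.6*(-7.7) + 17.5*(-2.4) = -62.02
Numerator imag = 17.5*(-7.7) - 2.6*(-2.4) = -128.51
Denominator = 65.05
Re(z) = -62.02/65.05 = -0.9534
Im(z) = -128.51/65.05 = -1.9756

Re(z) = -0.9534, Im(z) = -1.9756


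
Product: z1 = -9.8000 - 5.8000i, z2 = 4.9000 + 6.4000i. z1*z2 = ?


Real = -9.8*4.9 - (-5.8)*6.4 = -48.02 - (-37.12) = -10.9
Imag = -9.8*6.4 + 4.9*(-5.8) = -62.72 - (28.42) = -91.14

-10.9000 - 91.1400i


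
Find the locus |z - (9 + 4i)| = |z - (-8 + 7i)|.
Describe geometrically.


Equal distances means the locus is the perpendicular bisector of z1 and z2.
Midpoint = ((9+(-8))/2, (4+7)/2) = (0.5000, 5.5000)

Perpendicular bisector through (0.5000, 5.5000)


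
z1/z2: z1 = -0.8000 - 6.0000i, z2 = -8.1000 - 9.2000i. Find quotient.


Conjugate of z2 = -8.1000 + 9.2000i
Numerator: (-0.8000 - 6.0000i)(-8.1000 + 9.2000i) = 61.6800 + 41.2400i
Denominator: (-8.1)^2 + (-9.2)^2 = 150.25
Result = (61.6800 + 41.2400i)/150.25

0.4105 + 0.2745i


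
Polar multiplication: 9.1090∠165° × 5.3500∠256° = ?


r = 9.1090 * 5.3500 = 48.7331
theta = 165° + 256° = 421° = 61° (mod 360)

48.7331 cis(61°)


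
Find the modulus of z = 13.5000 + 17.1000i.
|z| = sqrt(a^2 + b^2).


|z| = sqrt(13.5^2 + 17.1^2) = sqrt(182.25 + 292.41) = sqrt(474.66) = 21.7867

|z| = 21.7867


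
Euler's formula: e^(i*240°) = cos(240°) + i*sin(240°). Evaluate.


cos(240°) = -0.5000
sin(240°) = -0.8660

e^(i*240°) = -0.5000 - 0.8660i


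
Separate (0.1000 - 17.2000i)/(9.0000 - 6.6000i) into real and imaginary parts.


Multiply by conjugate: (0.1000 - 17.2000i)(9.0000 + 6.6000i) / (9^2 + (-6.6)^2)
Numerator real = 0.1*9 - (17.2)*(-6.6) = 114.42
Numerator imag = -17.2*9 - 0.1*(-6.6) = -154.14
Denominator = 124.56
Re(z) = 114.42/124.56 = 0.9186
Im(z) = -154.14/124.56 = -1.2375

Re(z) = 0.9186, Im(z) = -1.2375


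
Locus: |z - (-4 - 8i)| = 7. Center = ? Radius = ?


|z - z0| = r is a circle with center z0 and radius r.
Center = (-4, -8), radius = 7

Circle with center (-4, -8) and radius 7


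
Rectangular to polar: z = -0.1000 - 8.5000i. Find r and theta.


r = sqrt(0.01+72.25) = sqrt(72.26) = 8.5006
theta = atan2(-8.5, -0.1) = -90.6740 degrees

r = 8.5006, theta = -90.6740 degrees


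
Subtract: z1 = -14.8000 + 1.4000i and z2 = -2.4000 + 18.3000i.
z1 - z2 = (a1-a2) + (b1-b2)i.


Real: -14.8 + 2.4 = -12.4
Imag: 1.4 - 18.3 = -16.9

-12.4000 - 16.9000i


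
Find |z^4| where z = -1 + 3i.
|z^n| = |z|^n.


|z| = sqrt(1+9) = sqrt(10) = 3.1623
|z^4| = |z|^4 = (sqrt(10))^4 = 10^2 = 100

|z^4| = 100


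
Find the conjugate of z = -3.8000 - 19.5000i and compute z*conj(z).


z_bar = -3.8000 + 19.5000i
z*z_bar = (-3.8)^2 + (-19.5)^2 = 14.44 + 380.25 = 394.69

z_bar = -3.8000 + 19.5000i, z*z_bar = 394.69


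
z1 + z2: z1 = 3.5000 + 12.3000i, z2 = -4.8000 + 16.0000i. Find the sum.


Real: 3.5 - 4.8 = -1.3
Imag: 12.3 + 16 = 28.3

-1.3000 + 28.3000i


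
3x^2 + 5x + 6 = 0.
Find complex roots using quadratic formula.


disc = 5^2 - 4*3*6 = 25 - 72 = -47
sqrt(|disc|) = sqrt(47) = 6.8557
Real part = -5/(2*3) = -0.8333
Imag part = 6.8557/(2*3) = 1.1426

-0.8333 ± 1.1426i


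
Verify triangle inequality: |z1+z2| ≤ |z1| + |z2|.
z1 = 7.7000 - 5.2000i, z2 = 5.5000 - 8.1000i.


|z1| = sqrt(7.7^2 + (-5.2)^2) = sqrt(86.33) = 9.2914
|z2| = sqrt(5.5^2 + (-8.1)^2) = sqrt(95.86) = 9.7908
z1+z2 = 13.2000 - 13.3000i
|z1+z2| = sqrt(351.13) = 18.7385
|z1|+|z2| = 9.2914 + 9.7908 = 19.0822

|z1+z2| = 18.7385 ≤ |z1|+|z2| = 19.0822 (verified)


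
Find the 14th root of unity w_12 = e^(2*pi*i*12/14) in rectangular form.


Angle = 360*12/14 = 308.5714°
a = cos(308.5714°) = 0.6235
b = sin(308.5714°) = -0.7818

0.6235 - 0.7818i


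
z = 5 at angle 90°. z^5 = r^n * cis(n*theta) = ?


r^5 = 5^5 = 3125
n*theta = 5*90° = 450° = 90° (mod 360)
a = 3125*cos(90°) = 0
b = 3125*sin(90°) = 3125.0000

3125 cis(90°) = 0 + 3125.0000i


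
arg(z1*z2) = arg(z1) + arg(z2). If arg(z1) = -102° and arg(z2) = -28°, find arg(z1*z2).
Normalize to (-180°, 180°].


arg(z1*z2) = -102° - 28° = -130°
Normalized to (-180°, 180°]: -130°

-130°


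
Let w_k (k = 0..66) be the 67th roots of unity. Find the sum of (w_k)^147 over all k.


The roots are w_k = w^k with w = e^(2*pi*i/67), and (w^k)^147 = (w^147)^k.
So S = 1 + u + u^2 + ... + u^(66) with u = w^147.
147 = 2*67 + 13, so 147 is not a multiple of 67: u = (w^67)^2 * w^13 = w^13 ≠ 1 (w is a primitive 67th root), while u^67 = (w^67)^147 = 1.
Geometric series: S = (1 - u^67)/(1 - u) = (1 - 1)/(1 - u) = 0

S = 0


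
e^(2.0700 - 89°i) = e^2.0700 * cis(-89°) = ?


e^2.0700 = 7.9248
cos(-89°) = 0.01745
sin(-89°) = -0.99985
Real = 7.9248*0.01745 = 0.1383
Imag = 7.9248*(-0.99985) = -7.9236

0.1383 - 7.9236i


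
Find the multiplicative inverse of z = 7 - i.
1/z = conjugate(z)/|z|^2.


|z|^2 = 49+1 = 50
1/z = (7 + 1i)/50

1/z = 0.1400 + 0.0200i


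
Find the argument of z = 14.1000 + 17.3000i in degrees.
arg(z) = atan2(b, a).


Re = 14.1, Im = 17.3
arg = atan2(17.3, 14.1) = 50.8190 degrees

arg(z) = 50.8190 degrees


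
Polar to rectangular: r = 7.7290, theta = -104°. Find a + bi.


a = 7.7290*cos(-104°) = 7.7290*(-0.24192) = -1.8698
b = 7.7290*sin(-104°) = 7.7290*(-0.9703) = -7.4994

-1.8698 - 7.4994i


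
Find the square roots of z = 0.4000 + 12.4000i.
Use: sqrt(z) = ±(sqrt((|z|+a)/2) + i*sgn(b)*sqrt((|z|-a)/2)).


|z| = sqrt(0.16+153.76) = 12.4064
sqrt((|z|+a)/2) = sqrt((12.4064+0.4)/2) = sqrt(6.4032) = 2.5305
sqrt((|z|-a)/2) = sqrt((12.4064-0.4)/2) = sqrt(6.0032) = 2.4501

±(2.5305 + 2.4501i) i.e. 2.5305 + 2.4501i and -2.5305 - 2.4501i


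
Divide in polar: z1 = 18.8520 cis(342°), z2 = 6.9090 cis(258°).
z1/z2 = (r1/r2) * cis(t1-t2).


r = 18.8520 / 6.9090 = 2.7286
theta = 342° - 258° = 84° = 84° (mod 360)

2.7286 cis(84°)


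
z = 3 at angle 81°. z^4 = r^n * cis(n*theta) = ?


r^4 = 3^4 = 81
n*theta = 4*81° = 324° = 324° (mod 360)
a = 81*cos(324°) = 65.5304
b = 81*sin(324°) = -47.6106

81 cis(324°) = 65.5304 - 47.6106i


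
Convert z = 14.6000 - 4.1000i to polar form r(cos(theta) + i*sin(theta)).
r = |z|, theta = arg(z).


r = sqrt(213.16+16.81) = sqrt(229.97) = 15.1648
theta = atan2(-4.1, 14.6) = -15.6859 degrees

r = 15.1648, theta = -15.6859 degrees


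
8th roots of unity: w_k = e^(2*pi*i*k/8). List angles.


The 8th roots of unity are cis(360k/8°) for k=0..7
Angle step = 360/8 = 45°
Primitive root: cis(45°)
Primitive root = 0.7071 + 0.7071i

8 roots at angles: 0°, 45°, 90°, 135°, 180°, 225°, 270°, 315°


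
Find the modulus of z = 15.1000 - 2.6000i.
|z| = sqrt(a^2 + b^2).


|z| = sqrt(15.1^2 + (-2.6)^2) = sqrt(228.01 + 6.76) = sqrt(234.77) = 15.3222

|z| = 15.3222


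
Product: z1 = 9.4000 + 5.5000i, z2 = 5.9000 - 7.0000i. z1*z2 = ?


Real = 9.4*5.9 - 5.5*(-7) = 55.46 - (-38.5) = 93.96
Imag = 9.4*(-7) + 5.9*5.5 = -65.8 + 32.45 = -33.35

93.9600 - 33.3500i


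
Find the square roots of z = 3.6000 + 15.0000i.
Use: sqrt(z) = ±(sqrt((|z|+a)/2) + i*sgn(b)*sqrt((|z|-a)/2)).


|z| = sqrt(12.96+225) = 15.4260
sqrt((|z|+a)/2) = sqrt((15.4260+3.6)/2) = sqrt(9.5130) = 3.0843
sqrt((|z|-a)/2) = sqrt((15.4260-3.6)/2) = sqrt(5.9130) = 2.4317

±(3.0843 + 2.4317i) i.e. 3.0843 + 2.4317i and -3.0843 - 2.4317i


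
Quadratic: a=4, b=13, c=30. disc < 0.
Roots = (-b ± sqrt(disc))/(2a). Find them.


disc = 13^2 - 4*4*30 = 169 - 480 = -311
sqrt(|disc|) = sqrt(311) = 17.6352
Real part = -13/(2*4) = -1.6250
Imag part = 17.6352/(2*4) = 2.2044

-1.6250 ± 2.2044i


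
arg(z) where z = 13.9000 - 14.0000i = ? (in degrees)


Re = 13.9, Im = -14
arg = atan2(-14, 13.9) = -45.2054 degrees

arg(z) = -45.2054 degrees


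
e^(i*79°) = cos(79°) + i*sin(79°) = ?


cos(79°) = 0.1908
sin(79°) = 0.9816

e^(i*79°) = 0.1908 + 0.9816i


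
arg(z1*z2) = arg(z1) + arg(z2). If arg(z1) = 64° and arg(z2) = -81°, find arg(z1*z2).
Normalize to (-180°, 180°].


arg(z1*z2) = 64° - 81° = -17°
Normalized to (-180°, 180°]: -17°

-17°


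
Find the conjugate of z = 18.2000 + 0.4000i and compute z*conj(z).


z_bar = 18.2000 - 0.4000i
z*z_bar = 18.2^2 + 0.4^2 = 331.24 + 0.16 = 331.4

z_bar = 18.2000 - 0.4000i, z*z_bar = 331.4


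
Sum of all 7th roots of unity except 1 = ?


With w = e^(2*pi*i/7), all 7 of the 7th roots of unity w^0 = 1, w, ..., w^(6) sum to 0: 1 + w + ... + w^(6) = (1 - w^7)/(1 - w) = 0 since w^7 = 1, w ≠ 1.
Removing the root 1: w + w^2 + ... + w^(6) = 0 - 1 = -1

Sum = -1


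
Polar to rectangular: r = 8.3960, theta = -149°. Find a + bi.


a = 8.3960*cos(-149°) = 8.3960*(-0.85717) = -7.1968
b = 8.3960*sin(-149°) = 8.3960*(-0.51504) = -4.3243

-7.1968 - 4.3243i


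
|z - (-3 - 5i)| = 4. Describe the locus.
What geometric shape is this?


|z - z0| = r is a circle with center z0 and radius r.
Center = (-3, -5), radius = 4

Circle with center (-3, -5) and radius 4


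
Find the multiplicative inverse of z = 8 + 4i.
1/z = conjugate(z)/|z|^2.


|z|^2 = 64+16 = 80
1/z = (8 - 4i)/80

1/z = 0.1000 - 0.0500i


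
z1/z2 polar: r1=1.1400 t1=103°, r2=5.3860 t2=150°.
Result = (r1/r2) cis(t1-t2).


r = 1.1400 / 5.3860 = 0.2117
theta = 103° - 150° = -47° = 313° (mod 360)

0.2117 cis(313°)


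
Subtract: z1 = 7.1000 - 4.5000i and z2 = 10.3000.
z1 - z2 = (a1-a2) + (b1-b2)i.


Real: 7.1 - 10.3 = -3.2
Imag: -4.5 - 0 = -4.5

-3.2000 - 4.5000i


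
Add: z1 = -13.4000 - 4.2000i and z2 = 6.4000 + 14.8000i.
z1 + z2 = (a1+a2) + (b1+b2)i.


Real: -13.4 + 6.4 = -7
Imag: -4.2 + 14.8 = 10.6

-7.0000 + 10.6000i


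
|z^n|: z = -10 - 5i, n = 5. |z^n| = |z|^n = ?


|z| = sqrt(100+25) = sqrt(125) = 11.1803
|z^5| = |z|^5 = (sqrt(125))^5 = 125^2 * sqrt(125) = 15625*sqrt(125)

|z^5| = 15625*sqrt(125) ≈ 174692.8107


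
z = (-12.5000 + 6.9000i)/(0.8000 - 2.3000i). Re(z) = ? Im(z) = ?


Multiply by conjugate: (-12.5000 + 6.9000i)(0.8000 + 2.3000i) / (0.8^2 + (-2.3)^2)
Numerator real = -12.5*0.8 + 6.9*(-2.3) = -25.87
Numerator imag = 6.9*0.8 - (-12.5)*(-2.3) = -23.23
Denominator = 5.93
Re(z) = -25.87/5.93 = -4.3626
Im(z) = -23.23/5.93 = -3.9174

Re(z) = -4.3626, Im(z) = -3.9174


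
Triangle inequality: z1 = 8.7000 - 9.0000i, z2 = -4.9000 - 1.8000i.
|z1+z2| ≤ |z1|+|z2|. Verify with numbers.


|z1| = sqrt(8.7^2 + (-9)^2) = sqrt(156.69) = 12.5176
|z2| = sqrt((-4.9)^2 + (-1.8)^2) = sqrt(27.25) = 5.2202
z1+z2 = 3.8000 - 10.8000i
|z1+z2| = sqrt(131.08) = 11.4490
|z1|+|z2| = 12.5176 + 5.2202 = 17.7378

|z1+z2| = 11.4490 ≤ |z1|+|z2| = 17.7378 (verified)


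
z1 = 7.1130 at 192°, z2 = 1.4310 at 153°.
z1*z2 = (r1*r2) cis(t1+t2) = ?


r = 7.1130 * 1.4310 = 10.1787
theta = 192° + 153° = 345° = 345° (mod 360)

10.1787 cis(345°)


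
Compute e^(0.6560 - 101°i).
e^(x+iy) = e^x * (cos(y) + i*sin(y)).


e^0.6560 = 1.9271
cos(-101°) = -0.1908
sin(-101°) = -0.98163
Real = 1.9271*(-0.1908) = -0.3677
Imag = 1.9271*(-0.98163) = -1.8917

-0.3677 - 1.8917i


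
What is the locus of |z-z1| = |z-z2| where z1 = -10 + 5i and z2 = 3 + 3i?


Equal distances means the locus is the perpendicular bisector of z1 and z2.
Midpoint = ((-10+3)/2, (5+3)/2) = (-3.5000, 4.0000)

Perpendicular bisector through (-3.5000, 4.0000)


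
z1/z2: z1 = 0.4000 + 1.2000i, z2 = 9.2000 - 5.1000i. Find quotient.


Conjugate of z2 = 9.2000 + 5.1000i
Numerator: (0.4000 + 1.2000i)(9.2000 + 5.1000i) = -2.4400 + 13.0800i
Denominator: 9.2^2 + (-5.1)^2 = 110.65
Result = (-2.4400 + 13.0800i)/110.65

-0.0221 + 0.1182i


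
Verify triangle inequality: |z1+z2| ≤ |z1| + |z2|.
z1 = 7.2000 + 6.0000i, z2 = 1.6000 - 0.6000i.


|z1| = sqrt(7.2^2 + 6^2) = sqrt(87.84) = 9.3723
|z2| = sqrt(1.6^2 + (-0.6)^2) = sqrt(2.92) = 1.7088
z1+z2 = 8.8000 + 5.4000i
|z1+z2| = sqrt(106.6) = 10.3247
|z1|+|z2| = 9.3723 + 1.7088 = 11.0811

|z1+z2| = 10.3247 ≤ |z1|+|z2| = 11.0811 (verified)


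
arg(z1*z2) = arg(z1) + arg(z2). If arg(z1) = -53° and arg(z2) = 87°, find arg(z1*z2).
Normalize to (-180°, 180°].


arg(z1*z2) = -53° + 87° = 34°
Normalized to (-180°, 180°]: 34°

34°


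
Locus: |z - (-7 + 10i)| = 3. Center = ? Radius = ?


|z - z0| = r is a circle with center z0 and radius r.
Center = (-7, 10), radius = 3

Circle with center (-7, 10) and radius 3


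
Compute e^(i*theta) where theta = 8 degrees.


cos(8°) = 0.9903
sin(8°) = 0.1392

e^(i*8°) = 0.9903 + 0.1392i


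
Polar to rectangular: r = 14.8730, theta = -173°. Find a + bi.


a = 14.8730*cos(-173°) = 14.8730*(-0.992546) = -14.7621
b = 14.8730*sin(-173°) = 14.8730*(-0.12187) = -1.8126

-14.7621 - 1.8126i


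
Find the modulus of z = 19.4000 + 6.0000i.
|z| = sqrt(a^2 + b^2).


|z| = sqrt(19.4^2 + 6^2) = sqrt(376.36 + 36) = sqrt(412.36) = 20.3066

|z| = 20.3066


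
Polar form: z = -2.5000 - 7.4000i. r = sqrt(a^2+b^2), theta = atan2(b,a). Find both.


r = sqrt(6.25+54.76) = sqrt(61.01) = 7.8109
theta = atan2(-7.4, -2.5) = -108.6669 degrees

r = 7.8109, theta = -108.6669 degrees


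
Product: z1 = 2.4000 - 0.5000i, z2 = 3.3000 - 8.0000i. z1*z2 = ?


Real = 2.4*3.3 - (-0.5)*(-8) = 7.92 - 4 = 3.92
Imag = 2.4*(-8) + 3.3*(-0.5) = -19.2 - (1.65) = -20.85

3.9200 - 20.8500i


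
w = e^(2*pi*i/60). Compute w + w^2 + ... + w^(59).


With w = e^(2*pi*i/60), all 60 of the 60th roots of unity w^0 = 1, w, ..., w^(59) sum to 0: 1 + w + ... + w^(59) = (1 - w^60)/(1 - w) = 0 since w^60 = 1, w ≠ 1.
Removing the root 1: w + w^2 + ... + w^(59) = 0 - 1 = -1

Sum = -1


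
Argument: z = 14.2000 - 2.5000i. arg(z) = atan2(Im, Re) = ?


Re = 14.2, Im = -2.5
arg = atan2(-2.5, 14.2) = -9.9850 degrees

arg(z) = -9.9850 degrees


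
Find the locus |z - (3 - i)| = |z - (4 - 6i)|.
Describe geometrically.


Equal distances means the locus is the perpendicular bisector of z1 and z2.
Midpoint = ((3+4)/2, (-1+(-6))/2) = (3.5000, -3.5000)

Perpendicular bisector through (3.5000, -3.5000)


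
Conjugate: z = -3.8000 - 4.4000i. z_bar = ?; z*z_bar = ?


z_bar = -3.8000 + 4.4000i
z*z_bar = (-3.8)^2 + (-4.4)^2 = 14.44 + 19.36 = 33.8

z_bar = -3.8000 + 4.4000i, z*z_bar = 33.8


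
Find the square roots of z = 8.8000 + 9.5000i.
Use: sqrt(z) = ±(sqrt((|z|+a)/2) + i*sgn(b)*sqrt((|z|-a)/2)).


|z| = sqrt(77.44+90.25) = 12.9495
sqrt((|z|+a)/2) = sqrt((12.9495+8.8)/2) = sqrt(10.8748) = 3.2977
sqrt((|z|-a)/2) = sqrt((12.9495-8.8)/2) = sqrt(2.0748) = 1.4404

±(3.2977 + 1.4404i) i.e. 3.2977 + 1.4404i and -3.2977 - 1.4404i


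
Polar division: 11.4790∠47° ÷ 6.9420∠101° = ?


r = 11.4790 / 6.9420 = 1.6536
theta = 47° - 101° = -54° = 306° (mod 360)

1.6536 cis(306°)


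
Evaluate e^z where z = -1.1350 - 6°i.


e^-1.1350 = 0.32142
cos(-6°) = 0.9945
sin(-6°) = -0.1045
Real = 0.32142*0.9945 = 0.3197
Imag = 0.32142*(-0.1045) = -0.0336

0.3197 - 0.0336i


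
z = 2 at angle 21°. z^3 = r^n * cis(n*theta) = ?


r^3 = 2^3 = 8
n*theta = 3*21° = 63° = 63° (mod 360)
a = 8*cos(63°) = 3.6319
b = 8*sin(63°) = 7.1281

8 cis(63°) = 3.6319 + 7.1281i


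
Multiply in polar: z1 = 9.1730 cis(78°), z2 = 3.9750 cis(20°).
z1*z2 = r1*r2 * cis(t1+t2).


r = 9.1730 * 3.9750 = 36.4627
theta = 78° + 20° = 98° = 98° (mod 360)

36.4627 cis(98°)


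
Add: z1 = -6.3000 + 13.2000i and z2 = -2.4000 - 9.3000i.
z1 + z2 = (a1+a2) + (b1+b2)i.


Real: -6.3 - 2.4 = -8.7
Imag: 13.2 - 9.3 = 3.9

-8.7000 + 3.9000i


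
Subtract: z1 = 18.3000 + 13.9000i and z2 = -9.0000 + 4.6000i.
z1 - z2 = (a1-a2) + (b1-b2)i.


Real: 18.3 + 9 = 27.3
Imag: 13.9 - 4.6 = 9.3

27.3000 + 9.3000i


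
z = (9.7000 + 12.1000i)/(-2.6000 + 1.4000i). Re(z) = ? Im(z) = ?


Multiply by conjugate: (9.7000 + 12.1000i)(-2.6000 - 1.4000i) / ((-2.6)^2 + 1.4^2)
Numerator real = 9.7*(-2.6) + 12.1*1.4 = -8.28
Numerator imag = 12.1*(-2.6) - 9.7*1.4 = -45.04
Denominator = 8.72
Re(z) = -8.28/8.72 = -0.9495
Im(z) = -45.04/8.72 = -5.1651

Re(z) = -0.9495, Im(z) = -5.1651


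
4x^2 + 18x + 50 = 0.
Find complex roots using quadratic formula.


disc = 18^2 - 4*4*50 = 324 - 800 = -476
sqrt(|disc|) = sqrt(476) = 21.8174
Real part = -18/(2*4) = -2.2500
Imag part = 21.8174/(2*4) = 2.7272

-2.2500 ± 2.7272i


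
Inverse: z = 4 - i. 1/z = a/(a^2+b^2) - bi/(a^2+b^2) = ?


|z|^2 = 16+1 = 17
1/z = (4 + 1i)/17

1/z = 0.2353 + 0.0588i


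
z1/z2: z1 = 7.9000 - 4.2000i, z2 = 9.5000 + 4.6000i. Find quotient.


Conjugate of z2 = 9.5000 - 4.6000i
Numerator: (7.9000 - 4.2000i)(9.5000 - 4.6000i) = 55.7300 - 76.2400i
Denominator: 9.5^2 + 4.6^2 = 111.41
Result = (55.7300 - 76.2400i)/111.41

0.5002 - 0.6843i


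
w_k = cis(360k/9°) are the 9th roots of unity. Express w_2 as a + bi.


Angle = 360*2/9 = 80°
a = cos(80°) = 0.1736
b = sin(80°) = 0.9848

0.1736 + 0.9848i


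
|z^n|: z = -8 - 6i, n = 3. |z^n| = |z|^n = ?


|z| = sqrt(64+36) = sqrt(100) = 10
|z^3| = |z|^3 = 10^3 = 1000

|z^3| = 1000


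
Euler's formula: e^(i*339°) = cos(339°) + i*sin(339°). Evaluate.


cos(339°) = 0.9336
sin(339°) = -0.3584

e^(i*339°) = 0.9336 - 0.3584i


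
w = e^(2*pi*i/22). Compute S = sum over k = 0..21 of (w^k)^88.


The roots are w_k = w^k with w = e^(2*pi*i/22), and (w^k)^88 = (w^88)^k.
So S = 1 + u + u^2 + ... + u^(21) with u = w^88.
88 = 4*22 + 0, so 88 is a multiple of 22 and u = (w^22)^4 = 1.
Every one of the 22 terms equals 1: S = 22

S = 22


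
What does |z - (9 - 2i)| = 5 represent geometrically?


|z - z0| = r is a circle with center z0 and radius r.
Center = (9, -2), radius = 5

Circle with center (9, -2) and radius 5


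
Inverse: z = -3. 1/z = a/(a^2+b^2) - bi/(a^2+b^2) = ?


|z|^2 = 9+0 = 9
1/z = (-3 - 0i)/9

1/z = -0.3333 + 0i


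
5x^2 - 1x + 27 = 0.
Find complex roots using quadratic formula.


disc = (-1)^2 - 4*5*27 = 1 - 540 = -539
sqrt(|disc|) = sqrt(539) = 23.2164
Real part = 1/(2*5) = 0.1000
Imag part = 23.2164/(2*5) = 2.3216

0.1000 ± 2.3216i


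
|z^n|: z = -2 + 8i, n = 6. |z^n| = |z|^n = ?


|z| = sqrt(4+64) = sqrt(68) = 8.2462
|z^6| = |z|^6 = (sqrt(68))^6 = 68^3 = 314432

|z^6| = 314432


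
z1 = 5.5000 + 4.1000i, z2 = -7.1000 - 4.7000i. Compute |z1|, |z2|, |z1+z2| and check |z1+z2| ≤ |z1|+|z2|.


|z1| = sqrt(5.5^2 + 4.1^2) = sqrt(47.06) = 6.8600
|z2| = sqrt((-7.1)^2 + (-4.7)^2) = sqrt(72.5) = 8.5147
z1+z2 = -1.6000 - 0.6000i
|z1+z2| = sqrt(2.92) = 1.7088
|z1|+|z2| = 6.8600 + 8.5147 = 15.3747

|z1+z2| = 1.7088 ≤ |z1|+|z2| = 15.3747 (verified)


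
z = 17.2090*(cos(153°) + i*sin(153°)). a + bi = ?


a = 17.2090*cos(153°) = 17.2090*(-0.891007) = -15.3333
b = 17.2090*sin(153°) = 17.2090*0.45399 = 7.8127

-15.3333 + 7.8127i


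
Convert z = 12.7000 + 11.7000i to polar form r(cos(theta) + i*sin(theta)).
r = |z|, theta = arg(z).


r = sqrt(161.29+136.89) = sqrt(298.18) = 17.2679
theta = atan2(11.7, 12.7) = 42.6531 degrees

r = 17.2679, theta = 42.6531 degrees


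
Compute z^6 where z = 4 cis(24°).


r^6 = 4^6 = 4096
n*theta = 6*24° = 144° = 144° (mod 360)
a = 4096*cos(144°) = -3313.7336
b = 4096*sin(144°) = 2407.5684

4096 cis(144°) = -3313.7336 + 2407.5684i


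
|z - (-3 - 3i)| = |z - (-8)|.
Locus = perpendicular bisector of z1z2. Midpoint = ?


Equal distances means the locus is the perpendicular bisector of z1 and z2.
Midpoint = ((-3+(-8))/2, (-3+0)/2) = (-5.5000, -1.5000)

Perpendicular bisector through (-5.5000, -1.5000)


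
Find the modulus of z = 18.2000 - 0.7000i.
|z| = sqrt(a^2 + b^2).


|z| = sqrt(18.2^2 + (-0.7)^2) = sqrt(331.24 + 0.49) = sqrt(331.73) = 18.2135

|z| = 18.2135


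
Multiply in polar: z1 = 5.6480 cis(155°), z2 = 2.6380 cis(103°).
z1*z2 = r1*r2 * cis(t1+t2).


r = 5.6480 * 2.6380 = 14.8994
theta = 155° + 103° = 258° = 258° (mod 360)

14.8994 cis(258°)


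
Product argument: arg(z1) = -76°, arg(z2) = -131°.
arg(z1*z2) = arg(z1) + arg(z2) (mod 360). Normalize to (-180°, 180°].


arg(z1*z2) = -76° - 131° = -207°
Normalized to (-180°, 180°]: 153°

153°


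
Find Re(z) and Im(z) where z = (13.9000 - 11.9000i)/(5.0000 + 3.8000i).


Multiply by conjugate: (13.9000 - 11.9000i)(5.0000 - 3.8000i) / (5^2 + 3.8^2)
Numerator real = 13.9*5 - (11.9)*3.8 = 24.28
Numerator imag = -11.9*5 - 13.9*3.8 = -112.32
Denominator = 39.44
Re(z) = 24.28/39.44 = 0.6156
Im(z) = -112.32/39.44 = -2.8479

Re(z) = 0.6156, Im(z) = -2.8479


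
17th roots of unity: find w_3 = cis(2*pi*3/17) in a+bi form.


Angle = 360*3/17 = 63.5294°
a = cos(63.5294°) = 0.4457
b = sin(63.5294°) = 0.8952

0.4457 + 0.8952i


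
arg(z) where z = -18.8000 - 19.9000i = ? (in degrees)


Re = -18.8, Im = -19.9
arg = atan2(-19.9, -18.8) = -133.3719 degrees

arg(z) = -133.3719 degrees


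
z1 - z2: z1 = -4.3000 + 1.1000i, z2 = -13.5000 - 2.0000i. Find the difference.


Real: -4.3 + 13.5 = 9.2
Imag: 1.1 + 2 = 3.1

9.2000 + 3.1000i


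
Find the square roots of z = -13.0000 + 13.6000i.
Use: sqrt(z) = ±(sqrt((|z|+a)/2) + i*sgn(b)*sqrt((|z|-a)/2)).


|z| = sqrt(169+184.96) = 18.8138
sqrt((|z|+a)/2) = sqrt((18.8138+(-13))/2) = sqrt(2.9069) = 1.7050
sqrt((|z|-a)/2) = sqrt((18.8138-(-13))/2) = sqrt(15.9069) = 3.9883

±(1.7050 + 3.9883i) i.e. 1.7050 + 3.9883i and -1.7050 - 3.9883i


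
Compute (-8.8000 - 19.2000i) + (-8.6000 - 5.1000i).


Real: -8.8 - 8.6 = -17.4
Imag: -19.2 - 5.1 = -24.3

-17.4000 - 24.3000i


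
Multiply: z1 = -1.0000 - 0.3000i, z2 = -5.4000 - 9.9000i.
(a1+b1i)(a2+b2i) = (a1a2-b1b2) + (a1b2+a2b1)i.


Real = -1*(-5.4) - (-0.3)*(-9.9) = 5.4 - 2.97 = 2.43
Imag = -1*(-9.9) - (5.4)*(-0.3) = 9.9 + 1.62 = 11.52

2.4300 + 11.5200i


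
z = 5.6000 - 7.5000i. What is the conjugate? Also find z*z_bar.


z_bar = 5.6000 + 7.5000i
z*z_bar = 5.6^2 + (-7.5)^2 = 31.36 + 56.25 = 87.61

z_bar = 5.6000 + 7.5000i, z*z_bar = 87.61


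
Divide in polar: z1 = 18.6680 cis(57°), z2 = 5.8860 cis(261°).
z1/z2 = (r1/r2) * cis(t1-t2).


r = 18.6680 / 5.8860 = 3.1716
theta = 57° - 261° = -204° = 156° (mod 360)

3.1716 cis(156°)


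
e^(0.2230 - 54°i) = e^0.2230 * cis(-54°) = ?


e^0.2230 = 1.2498
cos(-54°) = 0.5878
sin(-54°) = -0.809
Real = 1.2498*0.5878 = 0.7346
Imag = 1.2498*(-0.809) = -1.0111

0.7346 - 1.0111i


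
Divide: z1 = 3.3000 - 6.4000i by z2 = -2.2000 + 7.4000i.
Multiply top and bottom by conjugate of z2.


Conjugate of z2 = -2.2000 - 7.4000i
Numerator: (3.3000 - 6.4000i)(-2.2000 - 7.4000i) = -54.6200 - 10.3400i
Denominator: (-2.2)^2 + 7.4^2 = 59.6
Result = (-54.6200 - 10.3400i)/59.6

-0.9164 - 0.1735i


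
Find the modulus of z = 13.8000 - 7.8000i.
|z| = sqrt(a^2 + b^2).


|z| = sqrt(13.8^2 + (-7.8)^2) = sqrt(190.44 + 60.84) = sqrt(251.28) = 15.8518

|z| = 15.8518


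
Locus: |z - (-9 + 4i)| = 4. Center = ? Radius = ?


|z - z0| = r is a circle with center z0 and radius r.
Center = (-9, 4), radius = 4

Circle with center (-9, 4) and radius 4


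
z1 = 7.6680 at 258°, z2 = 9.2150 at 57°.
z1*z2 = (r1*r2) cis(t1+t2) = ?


r = 7.6680 * 9.2150 = 70.6606
theta = 258° + 57° = 315° = 315° (mod 360)

70.6606 cis(315°)


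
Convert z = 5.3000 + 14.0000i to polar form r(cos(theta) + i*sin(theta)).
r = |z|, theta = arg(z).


r = sqrt(28.09+196) = sqrt(224.09) = 14.9696
theta = atan2(14, 5.3) = 69.2648 degrees

r = 14.9696, theta = 69.2648 degrees


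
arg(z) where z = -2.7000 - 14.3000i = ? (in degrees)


Re = -2.7, Im = -14.3
arg = atan2(-14.3, -2.7) = -100.6922 degrees

arg(z) = -100.6922 degrees


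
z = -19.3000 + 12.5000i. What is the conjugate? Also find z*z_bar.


z_bar = -19.3000 - 12.5000i
z*z_bar = (-19.3)^2 + 12.5^2 = 372.49 + 156.25 = 528.74

z_bar = -19.3000 - 12.5000i, z*z_bar = 528.74


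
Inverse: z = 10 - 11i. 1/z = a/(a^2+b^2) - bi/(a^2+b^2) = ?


|z|^2 = 100+121 = 221
1/z = (10 + 11i)/221

1/z = 0.0452 + 0.0498i


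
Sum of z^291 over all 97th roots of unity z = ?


The roots are w_k = w^k with w = e^(2*pi*i/97), and (w^k)^291 = (w^291)^k.
So S = 1 + u + u^2 + ... + u^(96) with u = w^291.
291 = 3*97 + 0, so 291 is a multiple of 97 and u = (w^97)^3 = 1.
Every one of the 97 terms equals 1: S = 97

S = 97


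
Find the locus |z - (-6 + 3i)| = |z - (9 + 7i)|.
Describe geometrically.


Equal distances means the locus is the perpendicular bisector of z1 and z2.
Midpoint = ((-6+9)/2, (3+7)/2) = (1.5000, 5.0000)

Perpendicular bisector through (1.5000, 5.0000)


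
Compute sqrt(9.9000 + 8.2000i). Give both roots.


|z| = sqrt(98.01+67.24) = 12.8550
sqrt((|z|+a)/2) = sqrt((12.8550+9.9)/2) = sqrt(11.3775) = 3.3731
sqrt((|z|-a)/2) = sqrt((12.8550-9.9)/2) = sqrt(1.4775) = 1.2155

±(3.3731 + 1.2155i) i.e. 3.3731 + 1.2155i and -3.3731 - 1.2155i


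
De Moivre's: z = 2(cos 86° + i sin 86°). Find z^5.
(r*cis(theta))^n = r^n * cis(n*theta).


r^5 = 2^5 = 32
n*theta = 5*86° = 430° = 70° (mod 360)
a = 32*cos(70°) = 10.9446
b = 32*sin(70°) = 30.0702

32 cis(70°) = 10.9446 + 30.0702i


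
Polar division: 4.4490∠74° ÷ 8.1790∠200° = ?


r = 4.4490 / 8.1790 = 0.5440
theta = 74° - 200° = -126° = 234° (mod 360)

0.5440 cis(234°)


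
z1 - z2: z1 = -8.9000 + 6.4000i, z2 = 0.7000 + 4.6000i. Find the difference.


Real: -8.9 - 0.7 = -9.6
Imag: 6.4 - 4.6 = 1.8

-9.6000 + 1.8000i


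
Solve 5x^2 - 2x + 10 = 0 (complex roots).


disc = (-2)^2 - 4*5*10 = 4 - 200 = -196
sqrt(|disc|) = sqrt(196) = 14.0000
Real part = 2/(2*5) = 0.2000
Imag part = 14.0000/(2*5) = 1.4000

0.2000 ± 1.4000i


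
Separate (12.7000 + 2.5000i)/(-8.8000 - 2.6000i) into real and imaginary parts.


Multiply by conjugate: (12.7000 + 2.5000i)(-8.8000 + 2.6000i) / ((-8.8)^2 + (-2.6)^2)
Numerator real = 12.7*(-8.8) + 2.5*(-2.6) = -118.26
Numerator imag = 2.5*(-8.8) - 12.7*(-2.6) = 11.02
Denominator = 84.2
Re(z) = -118.26/84.2 = -1.4045
Im(z) = 11.02/84.2 = 0.1309

Re(z) = -1.4045, Im(z) = 0.1309


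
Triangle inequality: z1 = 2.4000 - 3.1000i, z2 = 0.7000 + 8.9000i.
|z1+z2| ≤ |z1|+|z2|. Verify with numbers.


|z1| = sqrt(2.4^2 + (-3.1)^2) = sqrt(15.37) = 3.9205
|z2| = sqrt(0.7^2 + 8.9^2) = sqrt(79.7) = 8.9275
z1+z2 = 3.1000 + 5.8000i
|z1+z2| = sqrt(43.25) = 6.5765
|z1|+|z2| = 3.9205 + 8.9275 = 12.8480

|z1+z2| = 6.5765 ≤ |z1|+|z2| = 12.8480 (verified)


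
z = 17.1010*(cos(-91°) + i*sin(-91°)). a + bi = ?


a = 17.1010*cos(-91°) = 17.1010*(-0.0174524) = -0.2985
b = 17.1010*sin(-91°) = 17.1010*(-0.99985) = -17.0984

-0.2985 - 17.0984i


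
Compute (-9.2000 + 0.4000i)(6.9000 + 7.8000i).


Real = -9.2*6.9 - 0.4*7.8 = -63.48 - 3.12 = -66.6
Imag = -9.2*7.8 + 6.9*0.4 = -71.76 + 2.76 = -69

-66.6000 - 69.0000i


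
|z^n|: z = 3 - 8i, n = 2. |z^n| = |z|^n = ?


|z| = sqrt(9+64) = sqrt(73) = 8.5440
|z^2| = |z|^2 = (sqrt(73))^2 = 73

|z^2| = 73


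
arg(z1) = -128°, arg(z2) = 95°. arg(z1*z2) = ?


arg(z1*z2) = -128° + 95° = -33°
Normalized to (-180°, 180°]: -33°

-33°


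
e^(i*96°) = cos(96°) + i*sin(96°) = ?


cos(96°) = -0.1045
sin(96°) = 0.9945

e^(i*96°) = -0.1045 + 0.9945i


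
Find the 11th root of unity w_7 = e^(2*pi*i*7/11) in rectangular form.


Angle = 360*7/11 = 229.0909°
a = cos(229.0909°) = -0.6549
b = sin(229.0909°) = -0.7557

-0.6549 - 0.7557i


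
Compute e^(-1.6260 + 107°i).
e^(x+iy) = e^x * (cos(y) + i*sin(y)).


e^-1.6260 = 0.1967
cos(107°) = -0.2924
sin(107°) = 0.9563
Real = 0.1967*(-0.2924) = -0.0575
Imag = 0.1967*0.9563 = 0.1881

-0.0575 + 0.1881i


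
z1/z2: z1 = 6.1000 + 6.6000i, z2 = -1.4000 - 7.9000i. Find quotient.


Conjugate of z2 = -1.4000 + 7.9000i
Numerator: (6.1000 + 6.6000i)(-1.4000 + 7.9000i) = -60.6800 + 38.9500i
Denominator: (-1.4)^2 + (-7.9)^2 = 64.37
Result = (-60.6800 + 38.9500i)/64.37

-0.9427 + 0.6051i


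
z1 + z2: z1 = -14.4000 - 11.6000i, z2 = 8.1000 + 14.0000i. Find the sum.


Real: -14.4 + 8.1 = -6.3
Imag: -11.6 + 14 = 2.4

-6.3000 + 2.4000i


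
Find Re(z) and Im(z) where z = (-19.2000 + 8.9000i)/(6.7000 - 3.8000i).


Multiply by conjugate: (-19.2000 + 8.9000i)(6.7000 + 3.8000i) / (6.7^2 + (-3.8)^2)
Numerator real = -19.2*6.7 + 8.9*(-3.8) = -162.46
Numerator imag = 8.9*6.7 - (-19.2)*(-3.8) = -13.33
Denominator = 59.33
Re(z) = -162.46/59.33 = -2.7382
Im(z) = -13.33/59.33 = -0.2247

Re(z) = -2.7382, Im(z) = -0.2247


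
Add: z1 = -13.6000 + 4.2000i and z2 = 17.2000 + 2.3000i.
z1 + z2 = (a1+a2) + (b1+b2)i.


Real: -13.6 + 17.2 = 3.6
Imag: 4.2 + 2.3 = 6.5

3.6000 + 6.5000i


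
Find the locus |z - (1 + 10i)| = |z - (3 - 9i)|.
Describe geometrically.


Equal distances means the locus is the perpendicular bisector of z1 and z2.
Midpoint = ((1+3)/2, (10+(-9))/2) = (2.0000, 0.5000)

Perpendicular bisector through (2.0000, 0.5000)


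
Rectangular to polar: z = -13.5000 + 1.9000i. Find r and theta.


r = sqrt(182.25+3.61) = sqrt(185.86) = 13.6330
theta = atan2(1.9, -13.5) = 171.9888 degrees

r = 13.6330, theta = 171.9888 degrees


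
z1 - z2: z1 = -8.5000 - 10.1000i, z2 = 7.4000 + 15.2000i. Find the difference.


Real: -8.5 - 7.4 = -15.9
Imag: -10.1 - 15.2 = -25.3

-15.9000 - 25.3000i


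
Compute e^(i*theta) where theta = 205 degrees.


cos(205°) = -0.9063
sin(205°) = -0.4226

e^(i*205°) = -0.9063 - 0.4226i


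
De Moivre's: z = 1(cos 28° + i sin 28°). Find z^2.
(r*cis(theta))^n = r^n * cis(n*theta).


r^2 = 1^2 = 1
n*theta = 2*28° = 56° = 56° (mod 360)
a = 1*cos(56°) = 0.5592
b = 1*sin(56°) = 0.8290

1 cis(56°) = 0.5592 + 0.8290i


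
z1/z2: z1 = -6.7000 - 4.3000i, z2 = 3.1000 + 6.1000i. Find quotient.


Conjugate of z2 = 3.1000 - 6.1000i
Numerator: (-6.7000 - 4.3000i)(3.1000 - 6.1000i) = -47.0000 + 27.5400i
Denominator: 3.1^2 + 6.1^2 = 46.82
Result = (-47.0000 + 27.5400i)/46.82

-1.0038 + 0.5882i


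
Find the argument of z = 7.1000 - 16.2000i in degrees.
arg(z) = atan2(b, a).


Re = 7.1, Im = -16.2
arg = atan2(-16.2, 7.1) = -66.3335 degrees

arg(z) = -66.3335 degrees


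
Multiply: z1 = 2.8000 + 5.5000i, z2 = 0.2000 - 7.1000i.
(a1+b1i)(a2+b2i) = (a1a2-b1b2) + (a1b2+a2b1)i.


Real = 2.8*0.2 - 5.5*(-7.1) = 0.56 - (-39.05) = 39.61
Imag = 2.8*(-7.1) + 0.2*5.5 = -19.88 + 1.1 = -18.78

39.6100 - 18.7800i


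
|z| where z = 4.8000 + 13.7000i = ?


|z| = sqrt(4.8^2 + 13.7^2) = sqrt(23.04 + 187.69) = sqrt(210.73) = 14.5165

|z| = 14.5165


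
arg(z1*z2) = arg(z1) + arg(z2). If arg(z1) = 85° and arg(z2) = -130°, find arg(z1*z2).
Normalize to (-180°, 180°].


arg(z1*z2) = 85° - 130° = -45°
Normalized to (-180°, 180°]: -45°

-45°


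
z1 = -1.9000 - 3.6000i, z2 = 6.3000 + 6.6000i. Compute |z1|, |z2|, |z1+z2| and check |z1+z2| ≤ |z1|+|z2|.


|z1| = sqrt((-1.9)^2 + (-3.6)^2) = sqrt(16.57) = 4.0706
|z2| = sqrt(6.3^2 + 6.6^2) = sqrt(83.25) = 9.1241
z1+z2 = 4.4000 + 3.0000i
|z1+z2| = sqrt(28.36) = 5.3254
|z1|+|z2| = 4.0706 + 9.1241 = 13.1947

|z1+z2| = 5.3254 ≤ |z1|+|z2| = 13.1947 (verified)


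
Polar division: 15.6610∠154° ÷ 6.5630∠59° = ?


r = 15.6610 / 6.5630 = 2.3863
theta = 154° - 59° = 95° = 95° (mod 360)

2.3863 cis(95°)


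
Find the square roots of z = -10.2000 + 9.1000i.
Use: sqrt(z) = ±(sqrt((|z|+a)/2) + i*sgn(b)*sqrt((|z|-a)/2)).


|z| = sqrt(104.04+82.81) = 13.6693
sqrt((|z|+a)/2) = sqrt((13.6693+(-10.2))/2) = sqrt(1.7347) = 1.3171
sqrt((|z|-a)/2) = sqrt((13.6693-(-10.2))/2) = sqrt(11.9347) = 3.4547

±(1.3171 + 3.4547i) i.e. 1.3171 + 3.4547i and -1.3171 - 3.4547i


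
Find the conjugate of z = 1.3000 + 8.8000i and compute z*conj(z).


z_bar = 1.3000 - 8.8000i
z*z_bar = 1.3^2 + 8.8^2 = 1.69 + 77.44 = 79.13

z_bar = 1.3000 - 8.8000i, z*z_bar = 79.13


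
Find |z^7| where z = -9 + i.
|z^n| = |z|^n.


|z| = sqrt(81+1) = sqrt(82) = 9.0554
|z^7| = |z|^7 = (sqrt(82))^7 = 82^3 * sqrt(82) = 551368*sqrt(82)

|z^7| = 551368*sqrt(82) ≈ 4992849.5928


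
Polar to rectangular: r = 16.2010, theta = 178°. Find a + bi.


a = 16.2010*cos(178°) = 16.2010*(-0.99939) = -16.1911
b = 16.2010*sin(178°) = 16.2010*0.0349 = 0.5654

-16.1911 + 0.5654i


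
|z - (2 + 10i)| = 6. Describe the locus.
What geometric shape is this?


|z - z0| = r is a circle with center z0 and radius r.
Center = (2, 10), radius = 6

Circle with center (2, 10) and radius 6


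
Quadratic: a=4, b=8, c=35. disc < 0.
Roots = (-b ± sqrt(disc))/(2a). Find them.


disc = 8^2 - 4*4*35 = 64 - 560 = -496
sqrt(|disc|) = sqrt(496) = 22.2711
Real part = -8/(2*4) = -1.0000
Imag part = 22.2711/(2*4) = 2.7839

-1.0000 ± 2.7839i


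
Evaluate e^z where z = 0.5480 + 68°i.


e^0.5480 = 1.7298
cos(68°) = 0.3746
sin(68°) = 0.92718
Real = 1.7298*0.3746 = 0.6480
Imag = 1.7298*0.92718 = 1.6038

0.6480 + 1.6038i


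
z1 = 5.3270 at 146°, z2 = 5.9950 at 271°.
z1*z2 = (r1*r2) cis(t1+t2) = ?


r = 5.3270 * 5.9950 = 31.9354
theta = 146° + 271° = 417° = 57° (mod 360)

31.9354 cis(57°)


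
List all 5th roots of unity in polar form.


The 5th roots of unity are cis(360k/5°) for k=0..4
Angle step = 360/5 = 72°
Primitive root: cis(72°)
Primitive root = 0.3090 + 0.9511i

5 roots at angles: 0°, 72°, 144°, 216°, 288°


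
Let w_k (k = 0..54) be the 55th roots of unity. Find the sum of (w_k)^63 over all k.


The roots are w_k = w^k with w = e^(2*pi*i/55), and (w^k)^63 = (w^63)^k.
So S = 1 + u + u^2 + ... + u^(54) with u = w^63.
63 = 1*55 + 8, so 63 is not a multiple of 55: u = (w^55)^1 * w^8 = w^8 ≠ 1 (w is a primitive 55th root), while u^55 = (w^55)^63 = 1.
Geometric series: S = (1 - u^55)/(1 - u) = (1 - 1)/(1 - u) = 0

S = 0


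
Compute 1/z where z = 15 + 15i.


|z|^2 = 225+225 = 450
1/z = (15 - 15i)/450

1/z = 0.0333 - 0.0333i


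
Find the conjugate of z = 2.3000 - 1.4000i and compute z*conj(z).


z_bar = 2.3000 + 1.4000i
z*z_bar = 2.3^2 + (-1.4)^2 = 5.29 + 1.96 = 7.25

z_bar = 2.3000 + 1.4000i, z*z_bar = 7.25


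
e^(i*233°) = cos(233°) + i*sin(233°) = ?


cos(233°) = -0.6018
sin(233°) = -0.7986

e^(i*233°) = -0.6018 - 0.7986i


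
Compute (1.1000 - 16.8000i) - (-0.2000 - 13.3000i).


Real: 1.1 + 0.2 = 1.3
Imag: -16.8 + 13.3 = -3.5

1.3000 - 3.5000i


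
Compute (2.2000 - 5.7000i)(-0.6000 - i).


Real = 2.2*(-0.6) - (-5.7)*(-1) = -1.32 - 5.7 = -7.02
Imag = 2.2*(-1) - (0.6)*(-5.7) = -2.2 + 3.42 = 1.22

-7.0200 + 1.2200i


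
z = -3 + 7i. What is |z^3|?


|z| = sqrt(9+49) = sqrt(58) = 7.6158
|z^3| = |z|^3 = (sqrt(58))^3 = 58*sqrt(58)

|z^3| = 58*sqrt(58) ≈ 441.7148


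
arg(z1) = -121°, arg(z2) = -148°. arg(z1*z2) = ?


arg(z1*z2) = -121° - 148° = -269°
Normalized to (-180°, 180°]: 91°

91°


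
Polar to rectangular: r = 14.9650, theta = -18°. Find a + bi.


a = 14.9650*cos(-18°) = 14.9650*0.95106 = 14.2326
b = 14.9650*sin(-18°) = 14.9650*(-0.309017) = -4.6244

14.2326 - 4.6244i


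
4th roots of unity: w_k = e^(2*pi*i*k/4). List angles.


The 4th roots of unity are cis(360k/4°) for k=0..3
Angle step = 360/4 = 90°
Primitive root: cis(90°)
Primitive root = 0 + 1.0000i

4 roots at angles: 0°, 90°, 180°, 270°


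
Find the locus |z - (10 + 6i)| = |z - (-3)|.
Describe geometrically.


Equal distances means the locus is the perpendicular bisector of z1 and z2.
Midpoint = ((10+(-3))/2, (6+0)/2) = (3.5000, 3.0000)

Perpendicular bisector through (3.5000, 3.0000)
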